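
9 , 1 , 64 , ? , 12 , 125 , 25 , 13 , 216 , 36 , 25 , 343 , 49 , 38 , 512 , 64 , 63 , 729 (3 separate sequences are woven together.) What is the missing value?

Read the sequence 3 terms at a time; column i is its own pattern.
Stream A: 9, ?, 25, 36, 49, 64 — perfect squares starting at 3².
Stream B: 1, 12, 13, 25, 38, 63 — Fibonacci-style (each term is the sum of the two before it).
Stream C: 64, 125, 216, 343, 512, 729 — consecutive cubes n³ from n = 4.
The gap is stream A's term 2; the rule gives 16.

16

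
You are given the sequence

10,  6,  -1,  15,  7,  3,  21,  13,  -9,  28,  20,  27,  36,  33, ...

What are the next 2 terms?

Split by position mod 3 into 3 tracks.
Track A = 10, 15, 21, 28, 36: triangular numbers n(n+1)/2 for n = 4, 5, ….
Track B = 6, 7, 13, 20, 33: each term equals the sum of the previous two.
Track C = -1, 3, -9, 27: geometric with ratio -3.
Position 15 → track C, term 5 = -81.
Position 16 falls in track A as its term 6, giving 45.

-81, 45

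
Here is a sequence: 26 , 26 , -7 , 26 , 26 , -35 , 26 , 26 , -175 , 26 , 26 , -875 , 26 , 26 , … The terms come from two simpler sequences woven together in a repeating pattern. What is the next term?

-4375

Reading positions in blocks of 3 reveals the pattern AAB — 2 tracks woven together.
Track A: 26, 26, 26, 26, 26, 26, 26, 26, 26, 26 — the constant sequence 26.
Track B: -7, -35, -175, -875 — geometric, ×5 each step.
Position 15 → track B, term 5 = -4375.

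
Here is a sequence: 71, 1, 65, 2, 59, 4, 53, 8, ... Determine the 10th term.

Positions 1, 3, 5, … form one subsequence and positions 2, 4, 6, … form another.
Stream A: 71, 65, 59, 53 (subtracting 6 each time).
Stream B: 1, 2, 4, 8 (powers of 2).
Position 10 → stream B, term 5 = 16.

16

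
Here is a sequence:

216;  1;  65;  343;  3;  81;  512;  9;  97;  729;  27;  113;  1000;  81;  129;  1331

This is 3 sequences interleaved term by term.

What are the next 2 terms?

Split by position mod 3: positions 1, 4, 7, … form one track, and each other residue class forms its own.
Stream A: 216, 343, 512, 729, 1000, 1331. Consecutive cubes n³ from n = 6.
Stream B: 1, 3, 9, 27, 81. Successive powers of 3.
Stream C: 65, 81, 97, 113, 129. Adding 16 each time.
Position 17 → stream B, term 6 = 243.
The 18th slot belongs to stream C; its 6th term is 145.

243, 145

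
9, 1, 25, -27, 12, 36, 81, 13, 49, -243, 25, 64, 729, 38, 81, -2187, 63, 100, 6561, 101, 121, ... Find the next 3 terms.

-19683, 164, 144

Split by position mod 3: positions 1, 4, 7, … form one track, and each other residue class forms its own.
Stream A: 9, -27, 81, -243, 729, -2187, 6561. Multiplying by -3 each time.
Stream B: 1, 12, 13, 25, 38, 63, 101. A Fibonacci-like recurrence a_n = a_{n-1} + a_{n-2}.
Stream C: 25, 36, 49, 64, 81, 100, 121. The squares 5², 6², 7², ….
Position 22 falls in stream A as its term 8, giving -19683.
Position 23 → stream B, term 8 = 164.
The 24th slot belongs to stream C; its 8th term is 144.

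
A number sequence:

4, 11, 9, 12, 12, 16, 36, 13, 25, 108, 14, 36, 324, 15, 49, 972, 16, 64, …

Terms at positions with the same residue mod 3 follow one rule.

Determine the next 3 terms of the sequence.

2916, 17, 81

Split by position mod 3 into 3 tracks.
Subsequence A = 4, 12, 36, 108, 324, 972: multiplying by 3 each time.
Subsequence B = 11, 12, 13, 14, 15, 16: arithmetic with common difference +1.
Subsequence C = 9, 16, 25, 36, 49, 64: perfect squares starting at 3².
Term 19 comes from subsequence A (its 7th entry): 2916.
Position 20 falls in subsequence B as its term 7, giving 17.
Position 21 → subsequence C, term 7 = 81.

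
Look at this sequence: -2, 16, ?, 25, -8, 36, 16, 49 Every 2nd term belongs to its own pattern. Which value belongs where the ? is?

4

Positions 1, 3, 5, … form one subsequence and positions 2, 4, 6, … form another.
Subsequence A: -2, ?, -8, 16 — geometric, ×-2 each step.
Subsequence B: 16, 25, 36, 49 — consecutive squares n² from n = 4.
So the missing entry in subsequence A is 4.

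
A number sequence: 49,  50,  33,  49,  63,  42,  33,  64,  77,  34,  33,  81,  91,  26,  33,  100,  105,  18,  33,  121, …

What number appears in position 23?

Taking every 4th term gives 4 separate tracks.
Subsequence A = 49, 63, 77, 91, 105: adding 14 each time.
Subsequence B = 50, 42, 34, 26, 18: subtracting 8 each time.
Subsequence C = 33, 33, 33, 33, 33: the constant sequence 33.
Subsequence D = 49, 64, 81, 100, 121: the squares 7², 8², 9², ….
Position 23 → subsequence C, term 6 = 33.

33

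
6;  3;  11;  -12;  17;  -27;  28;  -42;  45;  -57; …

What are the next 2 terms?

Split by position mod 2 into 2 tracks.
Track A: 6, 11, 17, 28, 45. Each term equals the sum of the previous two.
Track B: 3, -12, -27, -42, -57. Subtracting 15 each time.
Position 11 → track A, term 6 = 73.
Position 12 falls in track B as its term 6, giving -72.

73, -72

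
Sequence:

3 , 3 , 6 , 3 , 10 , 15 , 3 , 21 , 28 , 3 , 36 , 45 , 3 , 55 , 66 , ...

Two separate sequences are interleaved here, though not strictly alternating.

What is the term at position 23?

Reading positions in blocks of 3 reveals the pattern ABB — 2 tracks woven together.
Subsequence A: 3, 3, 3, 3, 3 (constant 3).
Subsequence B: 3, 6, 10, 15, 21, 28, 36, 45, 55, 66 (triangular numbers n(n+1)/2 for n = 2, 3, …).
Position 23 → subsequence B, term 15 = 136.

136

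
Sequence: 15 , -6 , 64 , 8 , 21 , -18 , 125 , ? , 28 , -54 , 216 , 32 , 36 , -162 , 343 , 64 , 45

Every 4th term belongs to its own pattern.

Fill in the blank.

Read the sequence 4 terms at a time; column i is its own pattern.
Track A: 15, 21, 28, 36, 45 (the triangular numbers T_5, T_6, …).
Track B: -6, -18, -54, -162 (geometric with ratio 3).
Track C: 64, 125, 216, 343 (the cubes 4³, 5³, 6³, …).
Track D: 8, ?, 32, 64 (successive powers of 2).
Filling track D at index 2 by its rule yields 16.

16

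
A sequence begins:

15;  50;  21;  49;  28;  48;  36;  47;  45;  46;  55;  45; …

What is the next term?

66

Odd-indexed and even-indexed terms follow separate rules.
Track A: 15, 21, 28, 36, 45, 55. The triangular numbers T_5, T_6, ….
Track B: 50, 49, 48, 47, 46, 45. Arithmetic, step −1.
Term 13 comes from track A (its 7th entry): 66.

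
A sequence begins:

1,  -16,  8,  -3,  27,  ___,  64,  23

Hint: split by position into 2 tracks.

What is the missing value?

Split by position mod 2 into 2 tracks.
Track A: 1, 8, 27, 64. Perfect cubes starting at 1³.
Track B: -16, -3, ?, 23. Adding 13 each time.
Filling track B at index 3 by its rule yields 10.

10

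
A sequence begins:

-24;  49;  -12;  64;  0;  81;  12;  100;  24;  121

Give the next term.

36

Positions 1, 3, 5, … form one subsequence and positions 2, 4, 6, … form another.
Subsequence A: -24, -12, 0, 12, 24. Adding 12 each time.
Subsequence B: 49, 64, 81, 100, 121. Perfect squares starting at 7².
Position 11 → subsequence A, term 6 = 36.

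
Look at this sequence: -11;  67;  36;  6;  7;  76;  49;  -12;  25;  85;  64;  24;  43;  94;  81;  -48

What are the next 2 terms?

61, 103

Read the sequence 4 terms at a time; column i is its own pattern.
Stream A is -11, 7, 25, 43, which is arithmetic, step +18.
Stream B is 67, 76, 85, 94, which is linear: a_n = 58 + 9·n.
Stream C is 36, 49, 64, 81, which is the squares 6², 7², 8², ….
Stream D is 6, -12, 24, -48, which is geometric with ratio -2.
Term 17 comes from stream A (its 5th entry): 61.
Term 18 comes from stream B (its 5th entry): 103.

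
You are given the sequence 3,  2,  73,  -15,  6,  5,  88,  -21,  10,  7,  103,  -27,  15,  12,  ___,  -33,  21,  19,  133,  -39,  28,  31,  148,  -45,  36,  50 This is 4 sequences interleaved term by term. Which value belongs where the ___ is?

118

Split by position mod 4 into 4 tracks.
Track A is 3, 6, 10, 15, 21, 28, 36, which is the triangular numbers T_2, T_3, ….
Track B is 2, 5, 7, 12, 19, 31, 50, which is a Fibonacci-like recurrence a_n = a_{n-1} + a_{n-2}.
Track C is 73, 88, 103, ?, 133, 148, which is arithmetic, step +15.
Track D is -15, -21, -27, -33, -39, -45, which is linear: a_n = -9 − 6·n.
The gap is track C's term 4; the rule gives 118.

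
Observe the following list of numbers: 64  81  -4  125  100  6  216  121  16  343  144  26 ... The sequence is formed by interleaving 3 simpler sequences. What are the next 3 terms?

Split by position mod 3: positions 1, 4, 7, … form one track, and each other residue class forms its own.
Stream A: 64, 125, 216, 343. Perfect cubes starting at 4³.
Stream B: 81, 100, 121, 144. Consecutive squares n² from n = 9.
Stream C: -4, 6, 16, 26. Linear: a_n = -14 + 10·n.
Position 13 → stream A, term 5 = 512.
Position 14 falls in stream B as its term 5, giving 169.
Term 15 comes from stream C (its 5th entry): 36.

512, 169, 36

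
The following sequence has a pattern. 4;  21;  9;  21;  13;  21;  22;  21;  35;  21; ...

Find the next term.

Positions 1, 3, 5, … form one subsequence and positions 2, 4, 6, … form another.
Subsequence A is 4, 9, 13, 22, 35, which is a Fibonacci-like recurrence a_n = a_{n-1} + a_{n-2}.
Subsequence B is 21, 21, 21, 21, 21, which is always 21.
The 11th slot belongs to subsequence A; its 6th term is 57.

57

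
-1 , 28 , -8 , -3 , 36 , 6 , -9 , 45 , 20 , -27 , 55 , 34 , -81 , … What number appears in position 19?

-729

Read the sequence 3 terms at a time; column i is its own pattern.
Subsequence A: -1, -3, -9, -27, -81 — geometric, ×3 each step.
Subsequence B: 28, 36, 45, 55 — triangular numbers n(n+1)/2 for n = 7, 8, ….
Subsequence C: -8, 6, 20, 34 — arithmetic with common difference +14.
The 19th slot belongs to subsequence A; its 7th term is -729.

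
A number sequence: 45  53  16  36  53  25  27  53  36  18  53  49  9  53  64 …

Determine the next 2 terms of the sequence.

The terms cycle through 3 interleaved subsequences.
Stream A = 45, 36, 27, 18, 9: arithmetic, step −9.
Stream B = 53, 53, 53, 53, 53: the constant sequence 53.
Stream C = 16, 25, 36, 49, 64: the squares 4², 5², 6², ….
Term 16 comes from stream A (its 6th entry): 0.
Term 17 comes from stream B (its 6th entry): 53.

0, 53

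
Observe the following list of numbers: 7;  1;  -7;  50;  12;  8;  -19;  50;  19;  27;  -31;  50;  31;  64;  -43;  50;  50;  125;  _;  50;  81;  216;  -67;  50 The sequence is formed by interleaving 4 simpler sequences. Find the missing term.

Split by position mod 4 into 4 tracks.
Track A = 7, 12, 19, 31, 50, 81: Fibonacci-style (each term is the sum of the two before it).
Track B = 1, 8, 27, 64, 125, 216: the cubes 1³, 2³, 3³, ….
Track C = -7, -19, -31, -43, ?, -67: linear: a_n = 5 − 12·n.
Track D = 50, 50, 50, 50, 50, 50: always 50.
Filling track C at index 5 by its rule yields -55.

-55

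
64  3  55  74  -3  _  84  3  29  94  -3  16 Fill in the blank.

Split by position mod 3 into 3 tracks.
Stream A: 64, 74, 84, 94. Arithmetic with common difference +10.
Stream B: 3, -3, 3, -3. Alternating ±3.
Stream C: 55, ?, 29, 16. Arithmetic, step −13.
So the missing entry in stream C is 42.

42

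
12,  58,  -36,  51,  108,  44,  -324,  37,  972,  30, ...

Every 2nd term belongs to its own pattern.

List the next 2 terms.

-2916, 23

Split by position mod 2 into 2 tracks.
Subsequence A: 12, -36, 108, -324, 972 (a geometric progression (common ratio -3)).
Subsequence B: 58, 51, 44, 37, 30 (arithmetic with common difference −7).
Term 11 comes from subsequence A (its 6th entry): -2916.
Position 12 falls in subsequence B as its term 6, giving 23.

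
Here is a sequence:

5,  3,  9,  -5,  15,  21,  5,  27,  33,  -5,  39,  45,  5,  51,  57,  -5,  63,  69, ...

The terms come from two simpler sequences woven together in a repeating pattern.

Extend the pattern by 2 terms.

Reading positions in blocks of 3 reveals the pattern ABB — 2 tracks woven together.
Track A: 5, -5, 5, -5, 5, -5 (oscillating between 5 and -5).
Track B: 3, 9, 15, 21, 27, 33, 39, 45, 51, 57, 63, 69 (adding 6 each time).
Position 19 → track A, term 7 = 5.
Position 20 falls in track B as its term 13, giving 75.

5, 75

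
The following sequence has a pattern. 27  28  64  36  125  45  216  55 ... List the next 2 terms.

343, 66

The terms cycle through 2 interleaved subsequences.
Subsequence A: 27, 64, 125, 216. The cubes 3³, 4³, 5³, ….
Subsequence B: 28, 36, 45, 55. Triangular numbers n(n+1)/2 for n = 7, 8, ….
Position 9 → subsequence A, term 5 = 343.
Position 10 → subsequence B, term 5 = 66.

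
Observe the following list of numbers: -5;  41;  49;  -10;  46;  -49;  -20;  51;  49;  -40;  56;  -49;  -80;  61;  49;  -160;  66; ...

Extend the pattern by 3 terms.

-49, -320, 71

Read the sequence 3 terms at a time; column i is its own pattern.
Stream A: -5, -10, -20, -40, -80, -160 (multiplying by 2 each time).
Stream B: 41, 46, 51, 56, 61, 66 (arithmetic with common difference +5).
Stream C: 49, -49, 49, -49, 49 (oscillating between 49 and -49).
Position 18 falls in stream C as its term 6, giving -49.
Term 19 comes from stream A (its 7th entry): -320.
Term 20 comes from stream B (its 7th entry): 71.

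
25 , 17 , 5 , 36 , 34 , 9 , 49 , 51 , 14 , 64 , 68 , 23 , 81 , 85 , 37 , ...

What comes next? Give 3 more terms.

Read the sequence 3 terms at a time; column i is its own pattern.
Stream A = 25, 36, 49, 64, 81: the squares 5², 6², 7², ….
Stream B = 17, 34, 51, 68, 85: arithmetic with common difference +17.
Stream C = 5, 9, 14, 23, 37: Fibonacci-style (each term is the sum of the two before it).
Position 16 falls in stream A as its term 6, giving 100.
Position 17 falls in stream B as its term 6, giving 102.
Position 18 falls in stream C as its term 6, giving 60.

100, 102, 60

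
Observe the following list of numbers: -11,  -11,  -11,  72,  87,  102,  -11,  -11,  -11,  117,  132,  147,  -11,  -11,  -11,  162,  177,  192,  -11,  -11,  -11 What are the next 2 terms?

Reading positions in blocks of 6 reveals the pattern AAABBB — 2 tracks woven together.
Track A is -11, -11, -11, -11, -11, -11, -11, -11, -11, -11, -11, -11, which is constant -11.
Track B is 72, 87, 102, 117, 132, 147, 162, 177, 192, which is arithmetic, step +15.
The 22nd slot belongs to track B; its 10th term is 207.
Position 23 → track B, term 11 = 222.

207, 222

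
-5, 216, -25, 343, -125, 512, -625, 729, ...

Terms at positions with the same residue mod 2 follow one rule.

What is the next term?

Split by position mod 2 into 2 tracks.
Stream A: -5, -25, -125, -625 — multiplying by 5 each time.
Stream B: 216, 343, 512, 729 — the cubes 6³, 7³, 8³, ….
Position 9 falls in stream A as its term 5, giving -3125.

-3125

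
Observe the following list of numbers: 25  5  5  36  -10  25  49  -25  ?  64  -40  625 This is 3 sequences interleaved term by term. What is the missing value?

125

Read the sequence 3 terms at a time; column i is its own pattern.
Track A is 25, 36, 49, 64, which is perfect squares starting at 5².
Track B is 5, -10, -25, -40, which is arithmetic, step −15.
Track C is 5, 25, ?, 625, which is geometric, ×5 each step.
So the missing entry in track C is 125.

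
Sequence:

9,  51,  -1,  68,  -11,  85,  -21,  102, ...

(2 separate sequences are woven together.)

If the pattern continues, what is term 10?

119

Taking every 2nd term gives 2 separate tracks.
Track A: 9, -1, -11, -21 (subtracting 10 each time).
Track B: 51, 68, 85, 102 (arithmetic with common difference +17).
Position 10 falls in track B as its term 5, giving 119.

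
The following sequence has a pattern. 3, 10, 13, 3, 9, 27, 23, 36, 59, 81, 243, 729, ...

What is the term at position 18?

The slot pattern repeats as AAABBB (period 6), so there are 2 interleaved tracks.
Track A: 3, 10, 13, 23, 36, 59 — each term equals the sum of the previous two.
Track B: 3, 9, 27, 81, 243, 729 — successive powers of 3.
The 18th slot belongs to track B; its 9th term is 19683.

19683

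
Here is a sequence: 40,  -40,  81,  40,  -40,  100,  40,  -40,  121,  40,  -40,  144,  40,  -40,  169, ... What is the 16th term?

Positions follow the repeating pattern AAB; grouping by letter gives 2 tracks.
Track A: 40, -40, 40, -40, 40, -40, 40, -40, 40, -40. Alternating ±40.
Track B: 81, 100, 121, 144, 169. Consecutive squares n² from n = 9.
Term 16 comes from track A (its 11th entry): 40.

40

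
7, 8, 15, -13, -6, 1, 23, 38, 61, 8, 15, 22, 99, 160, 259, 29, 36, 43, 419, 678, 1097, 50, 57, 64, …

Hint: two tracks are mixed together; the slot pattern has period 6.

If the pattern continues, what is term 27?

Reading positions in blocks of 6 reveals the pattern AAABBB — 2 tracks woven together.
Stream A: 7, 8, 15, 23, 38, 61, 99, 160, 259, 419, 678, 1097 — a Fibonacci-like recurrence a_n = a_{n-1} + a_{n-2}.
Stream B: -13, -6, 1, 8, 15, 22, 29, 36, 43, 50, 57, 64 — adding 7 each time.
Position 27 → stream A, term 15 = 4647.

4647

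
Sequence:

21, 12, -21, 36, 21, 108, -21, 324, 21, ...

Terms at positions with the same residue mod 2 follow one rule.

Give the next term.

972

Positions 1, 3, 5, … form one subsequence and positions 2, 4, 6, … form another.
Subsequence A: 21, -21, 21, -21, 21 (alternating ±21).
Subsequence B: 12, 36, 108, 324 (multiplying by 3 each time).
Position 10 → subsequence B, term 5 = 972.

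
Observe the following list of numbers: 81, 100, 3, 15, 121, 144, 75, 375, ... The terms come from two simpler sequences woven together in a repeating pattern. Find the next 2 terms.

The slot pattern repeats as AABB (period 4), so there are 2 interleaved tracks.
Track A: 81, 100, 121, 144 (consecutive squares n² from n = 9).
Track B: 3, 15, 75, 375 (multiplying by 5 each time).
Position 9 → track A, term 5 = 169.
Term 10 comes from track A (its 6th entry): 196.

169, 196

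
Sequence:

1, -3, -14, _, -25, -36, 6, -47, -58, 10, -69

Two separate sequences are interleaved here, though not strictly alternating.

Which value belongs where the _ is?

The slot pattern repeats as ABB (period 3), so there are 2 interleaved tracks.
Track A: 1, ?, 6, 10 — triangular numbers starting at T_1.
Track B: -3, -14, -25, -36, -47, -58, -69 — arithmetic with common difference −11.
The gap is track A's term 2; the rule gives 3.

3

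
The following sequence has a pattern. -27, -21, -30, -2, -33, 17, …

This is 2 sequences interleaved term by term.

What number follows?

Odd-indexed and even-indexed terms follow separate rules.
Track A: -27, -30, -33 (arithmetic with common difference −3).
Track B: -21, -2, 17 (arithmetic, step +19).
Term 7 comes from track A (its 4th entry): -36.

-36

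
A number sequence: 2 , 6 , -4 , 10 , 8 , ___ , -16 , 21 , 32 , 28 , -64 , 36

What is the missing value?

Positions 1, 3, 5, … form one subsequence and positions 2, 4, 6, … form another.
Stream A: 2, -4, 8, -16, 32, -64. Geometric, ×-2 each step.
Stream B: 6, 10, ?, 21, 28, 36. Triangular numbers n(n+1)/2 for n = 3, 4, ….
Filling stream B at index 3 by its rule yields 15.

15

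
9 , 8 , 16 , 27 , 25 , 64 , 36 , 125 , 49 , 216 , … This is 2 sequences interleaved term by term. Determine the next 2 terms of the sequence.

64, 343

Taking every 2nd term gives 2 separate tracks.
Track A: 9, 16, 25, 36, 49 (perfect squares starting at 3²).
Track B: 8, 27, 64, 125, 216 (the cubes 2³, 3³, 4³, …).
The 11th slot belongs to track A; its 6th term is 64.
The 12th slot belongs to track B; its 6th term is 343.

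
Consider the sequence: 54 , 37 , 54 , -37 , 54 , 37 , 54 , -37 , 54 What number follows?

37

The terms cycle through 2 interleaved subsequences.
Track A = 54, 54, 54, 54, 54: constant 54.
Track B = 37, -37, 37, -37: oscillating between 37 and -37.
The 10th slot belongs to track B; its 5th term is 37.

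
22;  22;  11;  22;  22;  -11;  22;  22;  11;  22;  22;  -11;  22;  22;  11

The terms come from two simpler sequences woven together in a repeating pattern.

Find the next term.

The slot pattern repeats as AAB (period 3), so there are 2 interleaved tracks.
Track A: 22, 22, 22, 22, 22, 22, 22, 22, 22, 22 — always 22.
Track B: 11, -11, 11, -11, 11 — oscillating between 11 and -11.
Position 16 → track A, term 11 = 22.

22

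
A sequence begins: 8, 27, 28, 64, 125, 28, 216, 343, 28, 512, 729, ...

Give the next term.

28

The slot pattern repeats as AAB (period 3), so there are 2 interleaved tracks.
Track A = 8, 27, 64, 125, 216, 343, 512, 729: the cubes 2³, 3³, 4³, ….
Track B = 28, 28, 28: always 28.
Term 12 comes from track B (its 4th entry): 28.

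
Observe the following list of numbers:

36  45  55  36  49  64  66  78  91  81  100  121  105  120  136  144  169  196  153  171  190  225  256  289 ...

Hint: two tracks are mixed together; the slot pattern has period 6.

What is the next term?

210

The slot pattern repeats as AAABBB (period 6), so there are 2 interleaved tracks.
Track A = 36, 45, 55, 66, 78, 91, 105, 120, 136, 153, 171, 190: the triangular numbers T_8, T_9, ….
Track B = 36, 49, 64, 81, 100, 121, 144, 169, 196, 225, 256, 289: the squares 6², 7², 8², ….
Term 25 comes from track A (its 13th entry): 210.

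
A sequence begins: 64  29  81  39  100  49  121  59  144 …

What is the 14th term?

Positions 1, 3, 5, … form one subsequence and positions 2, 4, 6, … form another.
Subsequence A: 64, 81, 100, 121, 144 — perfect squares starting at 8².
Subsequence B: 29, 39, 49, 59 — linear: a_n = 19 + 10·n.
Position 14 → subsequence B, term 7 = 89.

89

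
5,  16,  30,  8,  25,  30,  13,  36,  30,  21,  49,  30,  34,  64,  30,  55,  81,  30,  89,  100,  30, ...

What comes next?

Read the sequence 3 terms at a time; column i is its own pattern.
Track A: 5, 8, 13, 21, 34, 55, 89 (each term equals the sum of the previous two).
Track B: 16, 25, 36, 49, 64, 81, 100 (consecutive squares n² from n = 4).
Track C: 30, 30, 30, 30, 30, 30, 30 (constant 30).
Position 22 falls in track A as its term 8, giving 144.

144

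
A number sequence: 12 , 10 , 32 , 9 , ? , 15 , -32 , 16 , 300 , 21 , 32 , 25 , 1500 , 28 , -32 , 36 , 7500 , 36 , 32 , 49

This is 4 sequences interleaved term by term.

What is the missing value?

The terms cycle through 4 interleaved subsequences.
Track A is 12, ?, 300, 1500, 7500, which is a geometric progression (common ratio 5).
Track B is 10, 15, 21, 28, 36, which is triangular numbers n(n+1)/2 for n = 4, 5, ….
Track C is 32, -32, 32, -32, 32, which is oscillating between 32 and -32.
Track D is 9, 16, 25, 36, 49, which is the squares 3², 4², 5², ….
Filling track A at index 2 by its rule yields 60.

60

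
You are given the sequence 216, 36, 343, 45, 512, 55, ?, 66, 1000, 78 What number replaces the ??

729

The terms cycle through 2 interleaved subsequences.
Track A is 216, 343, 512, ?, 1000, which is perfect cubes starting at 6³.
Track B is 36, 45, 55, 66, 78, which is triangular numbers n(n+1)/2 for n = 8, 9, ….
Filling track A at index 4 by its rule yields 729.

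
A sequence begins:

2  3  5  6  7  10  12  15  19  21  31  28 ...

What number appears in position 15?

Positions 1, 3, 5, … form one subsequence and positions 2, 4, 6, … form another.
Subsequence A: 2, 5, 7, 12, 19, 31 (Fibonacci-style (each term is the sum of the two before it)).
Subsequence B: 3, 6, 10, 15, 21, 28 (the triangular numbers T_2, T_3, …).
Term 15 comes from subsequence A (its 8th entry): 81.

81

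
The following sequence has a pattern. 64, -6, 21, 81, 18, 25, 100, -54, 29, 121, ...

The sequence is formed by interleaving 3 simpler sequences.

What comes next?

162

Taking every 3rd term gives 3 separate tracks.
Track A: 64, 81, 100, 121 — perfect squares starting at 8².
Track B: -6, 18, -54 — geometric with ratio -3.
Track C: 21, 25, 29 — adding 4 each time.
Position 11 falls in track B as its term 4, giving 162.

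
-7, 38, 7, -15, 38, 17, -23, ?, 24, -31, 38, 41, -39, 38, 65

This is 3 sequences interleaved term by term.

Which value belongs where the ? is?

38

Split by position mod 3 into 3 tracks.
Track A: -7, -15, -23, -31, -39 — subtracting 8 each time.
Track B: 38, 38, ?, 38, 38 — always 38.
Track C: 7, 17, 24, 41, 65 — a Fibonacci-like recurrence a_n = a_{n-1} + a_{n-2}.
So the missing entry in track B is 38.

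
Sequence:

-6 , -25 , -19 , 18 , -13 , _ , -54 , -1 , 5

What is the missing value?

Positions follow the repeating pattern ABB; grouping by letter gives 2 tracks.
Stream A = -6, 18, -54: geometric with ratio -3.
Stream B = -25, -19, -13, ?, -1, 5: linear: a_n = -31 + 6·n.
The gap is stream B's term 4; the rule gives -7.

-7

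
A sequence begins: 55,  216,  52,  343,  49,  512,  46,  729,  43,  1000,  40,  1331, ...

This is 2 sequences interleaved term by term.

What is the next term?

37

Positions 1, 3, 5, … form one subsequence and positions 2, 4, 6, … form another.
Track A = 55, 52, 49, 46, 43, 40: arithmetic with common difference −3.
Track B = 216, 343, 512, 729, 1000, 1331: the cubes 6³, 7³, 8³, ….
Position 13 → track A, term 7 = 37.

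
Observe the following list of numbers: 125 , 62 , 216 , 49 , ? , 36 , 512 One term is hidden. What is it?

Odd-indexed and even-indexed terms follow separate rules.
Stream A = 125, 216, ?, 512: perfect cubes starting at 5³.
Stream B = 62, 49, 36: subtracting 13 each time.
So the missing entry in stream A is 343.

343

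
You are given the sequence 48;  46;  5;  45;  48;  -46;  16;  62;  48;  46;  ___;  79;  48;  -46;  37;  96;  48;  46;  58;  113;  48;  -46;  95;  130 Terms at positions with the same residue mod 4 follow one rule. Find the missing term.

21

Read the sequence 4 terms at a time; column i is its own pattern.
Track A: 48, 48, 48, 48, 48, 48 (always 48).
Track B: 46, -46, 46, -46, 46, -46 (oscillating between 46 and -46).
Track C: 5, 16, ?, 37, 58, 95 (Fibonacci-style (each term is the sum of the two before it)).
Track D: 45, 62, 79, 96, 113, 130 (linear: a_n = 28 + 17·n).
The gap is track C's term 3; the rule gives 21.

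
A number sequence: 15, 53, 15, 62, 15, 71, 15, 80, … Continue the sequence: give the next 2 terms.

15, 89

Positions 1, 3, 5, … form one subsequence and positions 2, 4, 6, … form another.
Stream A = 15, 15, 15, 15: always 15.
Stream B = 53, 62, 71, 80: linear: a_n = 44 + 9·n.
Term 9 comes from stream A (its 5th entry): 15.
Position 10 falls in stream B as its term 5, giving 89.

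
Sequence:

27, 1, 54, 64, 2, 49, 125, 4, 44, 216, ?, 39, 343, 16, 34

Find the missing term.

Split by position mod 3 into 3 tracks.
Subsequence A is 27, 64, 125, 216, 343, which is the cubes 3³, 4³, 5³, ….
Subsequence B is 1, 2, 4, ?, 16, which is geometric with ratio 2.
Subsequence C is 54, 49, 44, 39, 34, which is arithmetic with common difference −5.
Filling subsequence B at index 4 by its rule yields 8.

8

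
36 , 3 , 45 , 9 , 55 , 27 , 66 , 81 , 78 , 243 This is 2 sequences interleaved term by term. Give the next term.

91

Taking every 2nd term gives 2 separate tracks.
Track A: 36, 45, 55, 66, 78 — triangular numbers n(n+1)/2 for n = 8, 9, ….
Track B: 3, 9, 27, 81, 243 — powers 3^1, 3^2, 3^3, ….
Position 11 → track A, term 6 = 91.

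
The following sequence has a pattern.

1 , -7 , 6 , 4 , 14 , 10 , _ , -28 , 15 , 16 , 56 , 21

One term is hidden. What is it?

Read the sequence 3 terms at a time; column i is its own pattern.
Subsequence A: 1, 4, ?, 16 — consecutive squares n² from n = 1.
Subsequence B: -7, 14, -28, 56 — geometric, ×-2 each step.
Subsequence C: 6, 10, 15, 21 — triangular numbers n(n+1)/2 for n = 3, 4, ….
The gap is subsequence A's term 3; the rule gives 9.

9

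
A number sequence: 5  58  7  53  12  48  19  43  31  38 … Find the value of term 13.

Split by position mod 2 into 2 tracks.
Stream A = 5, 7, 12, 19, 31: each term equals the sum of the previous two.
Stream B = 58, 53, 48, 43, 38: arithmetic, step −5.
Position 13 → stream A, term 7 = 81.

81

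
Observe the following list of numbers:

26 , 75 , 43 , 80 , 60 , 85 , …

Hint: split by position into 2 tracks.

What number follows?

Taking every 2nd term gives 2 separate tracks.
Subsequence A: 26, 43, 60 — arithmetic, step +17.
Subsequence B: 75, 80, 85 — arithmetic with common difference +5.
Position 7 → subsequence A, term 4 = 77.

77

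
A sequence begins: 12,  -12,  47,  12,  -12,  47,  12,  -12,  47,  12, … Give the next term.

-12

The slot pattern repeats as AAB (period 3), so there are 2 interleaved tracks.
Track A is 12, -12, 12, -12, 12, -12, 12, which is oscillating between 12 and -12.
Track B is 47, 47, 47, which is the constant sequence 47.
Term 11 comes from track A (its 8th entry): -12.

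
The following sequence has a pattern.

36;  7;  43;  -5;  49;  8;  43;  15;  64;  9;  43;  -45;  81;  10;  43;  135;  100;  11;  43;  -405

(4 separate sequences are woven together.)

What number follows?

121

Split by position mod 4 into 4 tracks.
Track A = 36, 49, 64, 81, 100: consecutive squares n² from n = 6.
Track B = 7, 8, 9, 10, 11: arithmetic, step +1.
Track C = 43, 43, 43, 43, 43: always 43.
Track D = -5, 15, -45, 135, -405: multiplying by -3 each time.
Term 21 comes from track A (its 6th entry): 121.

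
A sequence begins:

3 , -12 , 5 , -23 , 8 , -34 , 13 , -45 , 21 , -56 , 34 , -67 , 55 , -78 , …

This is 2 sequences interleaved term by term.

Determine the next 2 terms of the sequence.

89, -89

Split by position mod 2 into 2 tracks.
Stream A is 3, 5, 8, 13, 21, 34, 55, which is Fibonacci-style (each term is the sum of the two before it).
Stream B is -12, -23, -34, -45, -56, -67, -78, which is linear: a_n = -1 − 11·n.
Term 15 comes from stream A (its 8th entry): 89.
The 16th slot belongs to stream B; its 8th term is -89.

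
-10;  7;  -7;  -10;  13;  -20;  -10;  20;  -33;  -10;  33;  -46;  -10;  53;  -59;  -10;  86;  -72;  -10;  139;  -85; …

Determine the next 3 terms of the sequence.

-10, 225, -98

Split by position mod 3 into 3 tracks.
Track A: -10, -10, -10, -10, -10, -10, -10 (constant -10).
Track B: 7, 13, 20, 33, 53, 86, 139 (a Fibonacci-like recurrence a_n = a_{n-1} + a_{n-2}).
Track C: -7, -20, -33, -46, -59, -72, -85 (arithmetic, step −13).
Position 22 falls in track A as its term 8, giving -10.
Position 23 → track B, term 8 = 225.
Position 24 → track C, term 8 = -98.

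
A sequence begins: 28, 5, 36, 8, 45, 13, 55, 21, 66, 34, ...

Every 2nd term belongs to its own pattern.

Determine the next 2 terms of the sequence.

Split by position mod 2 into 2 tracks.
Subsequence A: 28, 36, 45, 55, 66. Triangular numbers starting at T_7.
Subsequence B: 5, 8, 13, 21, 34. A Fibonacci-like recurrence a_n = a_{n-1} + a_{n-2}.
Position 11 falls in subsequence A as its term 6, giving 78.
Position 12 → subsequence B, term 6 = 55.

78, 55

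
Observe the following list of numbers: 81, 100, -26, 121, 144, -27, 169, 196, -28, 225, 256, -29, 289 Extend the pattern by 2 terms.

Positions follow the repeating pattern AAB; grouping by letter gives 2 tracks.
Track A is 81, 100, 121, 144, 169, 196, 225, 256, 289, which is perfect squares starting at 9².
Track B is -26, -27, -28, -29, which is arithmetic with common difference −1.
The 14th slot belongs to track A; its 10th term is 324.
Term 15 comes from track B (its 5th entry): -30.

324, -30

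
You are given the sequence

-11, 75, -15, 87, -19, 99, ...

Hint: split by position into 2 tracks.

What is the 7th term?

Positions 1, 3, 5, … form one subsequence and positions 2, 4, 6, … form another.
Track A = -11, -15, -19: linear: a_n = -7 − 4·n.
Track B = 75, 87, 99: arithmetic, step +12.
The 7th slot belongs to track A; its 4th term is -23.

-23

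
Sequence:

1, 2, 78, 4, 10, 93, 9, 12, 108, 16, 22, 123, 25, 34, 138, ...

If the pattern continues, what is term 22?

Split by position mod 3: positions 1, 4, 7, … form one track, and each other residue class forms its own.
Track A = 1, 4, 9, 16, 25: the squares 1², 2², 3², ….
Track B = 2, 10, 12, 22, 34: a Fibonacci-like recurrence a_n = a_{n-1} + a_{n-2}.
Track C = 78, 93, 108, 123, 138: linear: a_n = 63 + 15·n.
Position 22 falls in track A as its term 8, giving 64.

64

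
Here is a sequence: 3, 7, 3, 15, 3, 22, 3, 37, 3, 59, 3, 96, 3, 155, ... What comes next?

The terms cycle through 2 interleaved subsequences.
Subsequence A: 3, 3, 3, 3, 3, 3, 3 (the constant sequence 3).
Subsequence B: 7, 15, 22, 37, 59, 96, 155 (each term equals the sum of the previous two).
The 15th slot belongs to subsequence A; its 8th term is 3.

3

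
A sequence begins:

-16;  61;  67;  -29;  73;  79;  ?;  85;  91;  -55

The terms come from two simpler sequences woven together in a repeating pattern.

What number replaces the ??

-42

Reading positions in blocks of 3 reveals the pattern ABB — 2 tracks woven together.
Stream A is -16, -29, ?, -55, which is arithmetic with common difference −13.
Stream B is 61, 67, 73, 79, 85, 91, which is linear: a_n = 55 + 6·n.
Filling stream A at index 3 by its rule yields -42.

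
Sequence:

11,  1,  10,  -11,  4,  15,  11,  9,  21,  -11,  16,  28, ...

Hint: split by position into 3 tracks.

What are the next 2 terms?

Split by position mod 3: positions 1, 4, 7, … form one track, and each other residue class forms its own.
Subsequence A: 11, -11, 11, -11 — the oscillation 11·(−1)^(n+1).
Subsequence B: 1, 4, 9, 16 — consecutive squares n² from n = 1.
Subsequence C: 10, 15, 21, 28 — triangular numbers n(n+1)/2 for n = 4, 5, ….
Term 13 comes from subsequence A (its 5th entry): 11.
The 14th slot belongs to subsequence B; its 5th term is 25.

11, 25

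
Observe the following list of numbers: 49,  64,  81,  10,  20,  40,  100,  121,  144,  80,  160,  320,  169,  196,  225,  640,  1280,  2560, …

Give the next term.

256

The slot pattern repeats as AAABBB (period 6), so there are 2 interleaved tracks.
Stream A: 49, 64, 81, 100, 121, 144, 169, 196, 225. Consecutive squares n² from n = 7.
Stream B: 10, 20, 40, 80, 160, 320, 640, 1280, 2560. Geometric, ×2 each step.
The 19th slot belongs to stream A; its 10th term is 256.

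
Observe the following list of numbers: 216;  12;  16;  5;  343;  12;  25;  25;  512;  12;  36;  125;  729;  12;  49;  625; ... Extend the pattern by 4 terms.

1000, 12, 64, 3125

Split by position mod 4 into 4 tracks.
Subsequence A: 216, 343, 512, 729. The cubes 6³, 7³, 8³, ….
Subsequence B: 12, 12, 12, 12. Always 12.
Subsequence C: 16, 25, 36, 49. The squares 4², 5², 6², ….
Subsequence D: 5, 25, 125, 625. Powers of 5.
The 17th slot belongs to subsequence A; its 5th term is 1000.
Term 18 comes from subsequence B (its 5th entry): 12.
Term 19 comes from subsequence C (its 5th entry): 64.
Term 20 comes from subsequence D (its 5th entry): 3125.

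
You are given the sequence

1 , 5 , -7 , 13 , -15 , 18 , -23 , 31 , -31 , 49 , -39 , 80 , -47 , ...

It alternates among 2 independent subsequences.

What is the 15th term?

-55

Taking every 2nd term gives 2 separate tracks.
Track A: 1, -7, -15, -23, -31, -39, -47 — arithmetic with common difference −8.
Track B: 5, 13, 18, 31, 49, 80 — Fibonacci-style (each term is the sum of the two before it).
Term 15 comes from track A (its 8th entry): -55.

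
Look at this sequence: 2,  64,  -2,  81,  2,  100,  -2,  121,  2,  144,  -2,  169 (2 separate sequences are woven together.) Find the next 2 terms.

Odd-indexed and even-indexed terms follow separate rules.
Track A is 2, -2, 2, -2, 2, -2, which is the oscillation 2·(−1)^(n+1).
Track B is 64, 81, 100, 121, 144, 169, which is the squares 8², 9², 10², ….
The 13th slot belongs to track A; its 7th term is 2.
Position 14 → track B, term 7 = 196.

2, 196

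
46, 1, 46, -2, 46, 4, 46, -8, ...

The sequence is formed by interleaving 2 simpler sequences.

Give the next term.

Positions 1, 3, 5, … form one subsequence and positions 2, 4, 6, … form another.
Subsequence A is 46, 46, 46, 46, which is constant 46.
Subsequence B is 1, -2, 4, -8, which is geometric, ×-2 each step.
Position 9 falls in subsequence A as its term 5, giving 46.

46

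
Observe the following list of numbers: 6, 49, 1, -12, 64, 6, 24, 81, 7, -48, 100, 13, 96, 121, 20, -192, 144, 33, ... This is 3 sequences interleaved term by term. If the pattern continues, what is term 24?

86

Read the sequence 3 terms at a time; column i is its own pattern.
Track A: 6, -12, 24, -48, 96, -192 — geometric with ratio -2.
Track B: 49, 64, 81, 100, 121, 144 — consecutive squares n² from n = 7.
Track C: 1, 6, 7, 13, 20, 33 — each term equals the sum of the previous two.
Position 24 → track C, term 8 = 86.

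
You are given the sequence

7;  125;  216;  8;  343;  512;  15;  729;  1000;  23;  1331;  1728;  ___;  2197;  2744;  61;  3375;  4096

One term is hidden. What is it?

Positions follow the repeating pattern ABB; grouping by letter gives 2 tracks.
Track A: 7, 8, 15, 23, ?, 61. Fibonacci-style (each term is the sum of the two before it).
Track B: 125, 216, 343, 512, 729, 1000, 1331, 1728, 2197, 2744, 3375, 4096. Perfect cubes starting at 5³.
So the missing entry in track A is 38.

38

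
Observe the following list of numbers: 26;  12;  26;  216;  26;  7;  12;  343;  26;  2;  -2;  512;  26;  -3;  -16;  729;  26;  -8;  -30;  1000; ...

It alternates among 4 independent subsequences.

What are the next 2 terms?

Split by position mod 4 into 4 tracks.
Subsequence A: 26, 26, 26, 26, 26 — constant 26.
Subsequence B: 12, 7, 2, -3, -8 — subtracting 5 each time.
Subsequence C: 26, 12, -2, -16, -30 — arithmetic, step −14.
Subsequence D: 216, 343, 512, 729, 1000 — consecutive cubes n³ from n = 6.
The 21st slot belongs to subsequence A; its 6th term is 26.
Position 22 falls in subsequence B as its term 6, giving -13.

26, -13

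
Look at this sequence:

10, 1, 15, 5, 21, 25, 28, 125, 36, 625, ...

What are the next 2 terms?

45, 3125

Taking every 2nd term gives 2 separate tracks.
Track A: 10, 15, 21, 28, 36 — the triangular numbers T_4, T_5, ….
Track B: 1, 5, 25, 125, 625 — powers 5^0, 5^1, 5^2, ….
The 11th slot belongs to track A; its 6th term is 45.
Term 12 comes from track B (its 6th entry): 3125.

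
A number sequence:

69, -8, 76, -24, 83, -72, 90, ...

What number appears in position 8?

-216

Positions 1, 3, 5, … form one subsequence and positions 2, 4, 6, … form another.
Track A = 69, 76, 83, 90: arithmetic with common difference +7.
Track B = -8, -24, -72: geometric, ×3 each step.
Position 8 → track B, term 4 = -216.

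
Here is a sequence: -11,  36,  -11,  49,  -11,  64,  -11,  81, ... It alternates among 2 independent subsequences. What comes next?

Odd-indexed and even-indexed terms follow separate rules.
Stream A: -11, -11, -11, -11. The constant sequence -11.
Stream B: 36, 49, 64, 81. Consecutive squares n² from n = 6.
Position 9 falls in stream A as its term 5, giving -11.

-11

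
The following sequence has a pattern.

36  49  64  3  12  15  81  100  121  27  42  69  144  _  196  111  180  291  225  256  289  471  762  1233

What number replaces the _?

Positions follow the repeating pattern AAABBB; grouping by letter gives 2 tracks.
Track A: 36, 49, 64, 81, 100, 121, 144, ?, 196, 225, 256, 289 — perfect squares starting at 6².
Track B: 3, 12, 15, 27, 42, 69, 111, 180, 291, 471, 762, 1233 — Fibonacci-style (each term is the sum of the two before it).
Track A's pattern makes the blank 169.

169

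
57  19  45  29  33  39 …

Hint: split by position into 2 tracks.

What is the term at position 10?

59

Positions 1, 3, 5, … form one subsequence and positions 2, 4, 6, … form another.
Subsequence A is 57, 45, 33, which is subtracting 12 each time.
Subsequence B is 19, 29, 39, which is adding 10 each time.
Position 10 → subsequence B, term 5 = 59.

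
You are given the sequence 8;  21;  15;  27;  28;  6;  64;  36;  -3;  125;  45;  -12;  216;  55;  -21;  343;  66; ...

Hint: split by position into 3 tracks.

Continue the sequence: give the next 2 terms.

-30, 512

Split by position mod 3: positions 1, 4, 7, … form one track, and each other residue class forms its own.
Stream A: 8, 27, 64, 125, 216, 343 (consecutive cubes n³ from n = 2).
Stream B: 21, 28, 36, 45, 55, 66 (triangular numbers starting at T_6).
Stream C: 15, 6, -3, -12, -21 (arithmetic, step −9).
Term 18 comes from stream C (its 6th entry): -30.
Position 19 falls in stream A as its term 7, giving 512.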